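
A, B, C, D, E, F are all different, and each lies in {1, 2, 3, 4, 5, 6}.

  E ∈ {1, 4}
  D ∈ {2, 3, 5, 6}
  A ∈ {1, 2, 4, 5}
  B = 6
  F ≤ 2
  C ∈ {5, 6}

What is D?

B's domain is down to {6}, so B = 6. Eliminate 6 elsewhere: C, D.
C must be 5 (only option left). Remove 5 from A, D.
The 4 still-open variables together cover exactly {1, 2, 3, 4} — 4 values for 4 variables — and 3 appears only in D's list, so D = 3.

3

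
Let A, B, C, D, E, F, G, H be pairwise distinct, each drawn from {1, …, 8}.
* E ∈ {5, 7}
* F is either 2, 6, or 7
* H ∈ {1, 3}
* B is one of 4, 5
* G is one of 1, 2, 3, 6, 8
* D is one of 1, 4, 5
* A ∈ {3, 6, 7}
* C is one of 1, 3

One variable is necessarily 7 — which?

Among the 8 variables, 8 fits only G (and all 8 values in {1, 2, 3, 4, 5, 6, 7, 8} must be used), so G = 8.
The 7 still-open variables together cover exactly {1, 2, 3, 4, 5, 6, 7} — 7 values for 7 variables — and 2 appears only in F's list, so F = 2.
The 6 still-open variables draw from only 6 values {1, 3, 4, 5, 6, 7}, so each is used; only A can be 6, hence A = 6.
The 5 still-open variables draw from only 5 values {1, 3, 4, 5, 7}, so each is used; only E can be 7, hence E = 7.

E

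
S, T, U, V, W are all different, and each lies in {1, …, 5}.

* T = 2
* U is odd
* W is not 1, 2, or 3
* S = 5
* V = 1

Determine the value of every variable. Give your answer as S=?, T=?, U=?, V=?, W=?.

S=5, T=2, U=3, V=1, W=4

S must be 5 (only option left). Strike 5 from U, W.
T must be 2 (only option left).
That leaves V = 1. Strike 1 from U.
That leaves W = 4.
U must be 3 (only option left).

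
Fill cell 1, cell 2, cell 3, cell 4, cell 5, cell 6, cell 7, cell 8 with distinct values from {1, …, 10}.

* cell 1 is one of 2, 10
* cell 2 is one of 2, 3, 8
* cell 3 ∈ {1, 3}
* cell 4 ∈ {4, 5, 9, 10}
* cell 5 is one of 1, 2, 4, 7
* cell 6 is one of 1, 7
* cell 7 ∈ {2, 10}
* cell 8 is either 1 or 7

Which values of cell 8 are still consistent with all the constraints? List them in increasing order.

1, 7

cell 1 and cell 7 between them cover only {2, 10} — a naked pair. Remove those values from cell 2, cell 4, cell 5.
cell 6 and cell 8 share exactly the 2 values {1, 7}; by pigeonhole those values go to them, so strike 1, 7 from cell 3, cell 5.
cell 3's domain is down to {3}, so cell 3 = 3. Eliminate 3 elsewhere: cell 2.
cell 5 has just one choice, so cell 5 = 4. Eliminate 4 elsewhere: cell 4.
cell 2 has just one choice, so cell 2 = 8.
No further eliminations apply; cell 8 can still be any of 1, 7.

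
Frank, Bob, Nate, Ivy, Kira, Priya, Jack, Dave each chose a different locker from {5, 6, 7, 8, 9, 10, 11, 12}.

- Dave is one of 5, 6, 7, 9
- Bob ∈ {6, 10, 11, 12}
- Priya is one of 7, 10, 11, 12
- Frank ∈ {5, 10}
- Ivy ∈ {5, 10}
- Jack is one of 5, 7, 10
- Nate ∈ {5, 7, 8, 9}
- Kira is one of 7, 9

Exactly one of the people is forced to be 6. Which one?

The 8 variables together cover exactly {5, 6, 7, 8, 9, 10, 11, 12} — 8 values for 8 variables — and 8 appears only in Nate's list, so Nate = 8.
Frank and Ivy between them cover only {5, 10} — a naked pair. Remove those values from Bob, Priya, Jack, Dave.
Jack has just one choice, so Jack = 7. Strike 7 from Kira, Priya, Dave.
Kira's domain is down to {9}, so Kira = 9. Remove 9 from Dave.
So 6 goes to Dave.

Dave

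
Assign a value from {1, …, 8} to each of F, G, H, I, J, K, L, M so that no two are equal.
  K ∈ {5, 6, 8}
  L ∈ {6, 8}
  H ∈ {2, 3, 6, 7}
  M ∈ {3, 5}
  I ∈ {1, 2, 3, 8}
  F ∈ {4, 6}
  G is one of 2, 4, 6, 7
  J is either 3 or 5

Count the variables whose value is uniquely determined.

The 8 variables together cover exactly {1, 2, 3, 4, 5, 6, 7, 8} — 8 values for 8 variables — and 1 appears only in I's list, so I = 1.
The 2 variables J and M are confined to {3, 5}, which locks those values in; drop them from H, K.
The 2 variables K and L are confined to {6, 8}, which locks those values in; drop them from F, G, H.
F's domain is down to {4}, so F = 4. Strike 4 from G.
Determined: F=4, I=1. The other variables each still have more than one consistent value. That makes 2.

2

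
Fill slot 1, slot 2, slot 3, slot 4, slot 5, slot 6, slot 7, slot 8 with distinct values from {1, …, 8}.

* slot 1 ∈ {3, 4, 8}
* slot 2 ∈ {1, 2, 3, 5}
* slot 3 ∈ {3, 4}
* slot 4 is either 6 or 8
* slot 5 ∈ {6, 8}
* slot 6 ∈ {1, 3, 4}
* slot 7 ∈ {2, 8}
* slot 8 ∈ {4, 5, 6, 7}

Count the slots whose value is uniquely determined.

4

The 8 variables together cover exactly {1, 2, 3, 4, 5, 6, 7, 8} — 8 values for 8 variables — and 7 appears only in slot 8's list, so slot 8 = 7.
The 7 still-open variables draw from only 7 values {1, 2, 3, 4, 5, 6, 8}, so each is used; only slot 2 can be 5, hence slot 2 = 5.
The 6 still-open variables together cover exactly {1, 2, 3, 4, 6, 8} — 6 values for 6 variables — and 1 appears only in slot 6's list, so slot 6 = 1.
The 5 still-open variables draw from only 5 values {2, 3, 4, 6, 8}, so each is used; only slot 7 can be 2, hence slot 7 = 2.
The 2 variables slot 4 and slot 5 are confined to {6, 8}, which locks those values in; drop them from slot 1.
Determined: slot 2=5, slot 6=1, slot 7=2, slot 8=7. The other slots each still have more than one consistent value. That makes 4.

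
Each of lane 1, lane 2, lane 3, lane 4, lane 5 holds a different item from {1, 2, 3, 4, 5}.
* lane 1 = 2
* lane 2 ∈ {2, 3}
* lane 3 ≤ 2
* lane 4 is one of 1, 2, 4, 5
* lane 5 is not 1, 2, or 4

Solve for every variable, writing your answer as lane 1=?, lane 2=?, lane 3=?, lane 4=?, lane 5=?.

lane 1 has just one choice, so lane 1 = 2. Remove 2 from lane 2, lane 3, lane 4.
That leaves lane 2 = 3. Strike 3 from lane 5.
lane 3 has just one choice, so lane 3 = 1. Remove 1 from lane 4.
lane 5 must be 5 (only option left). Remove 5 from lane 4.
That leaves lane 4 = 4.

lane 1=2, lane 2=3, lane 3=1, lane 4=4, lane 5=5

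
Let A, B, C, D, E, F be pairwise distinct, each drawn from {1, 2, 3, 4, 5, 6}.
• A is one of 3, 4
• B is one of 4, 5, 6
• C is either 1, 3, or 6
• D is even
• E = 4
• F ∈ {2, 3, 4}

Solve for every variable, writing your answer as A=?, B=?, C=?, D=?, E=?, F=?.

A=3, B=5, C=1, D=6, E=4, F=2

E's domain is down to {4}, so E = 4. Eliminate 4 elsewhere: A, B, D, F.
A's domain is down to {3}, so A = 3. Strike 3 from C, F.
That leaves F = 2. Remove 2 from D.
That leaves D = 6. Eliminate 6 elsewhere: B, C.
B has just one choice, so B = 5.
C must be 1 (only option left).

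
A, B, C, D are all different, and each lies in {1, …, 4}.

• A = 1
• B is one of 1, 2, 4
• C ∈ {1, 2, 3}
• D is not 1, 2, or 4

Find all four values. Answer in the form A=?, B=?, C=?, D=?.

A=1, B=4, C=2, D=3

A must be 1 (only option left). Strike 1 from B, C.
D's domain is down to {3}, so D = 3. Remove 3 from C.
C's domain is down to {2}, so C = 2. Strike 2 from B.
B has just one choice, so B = 4.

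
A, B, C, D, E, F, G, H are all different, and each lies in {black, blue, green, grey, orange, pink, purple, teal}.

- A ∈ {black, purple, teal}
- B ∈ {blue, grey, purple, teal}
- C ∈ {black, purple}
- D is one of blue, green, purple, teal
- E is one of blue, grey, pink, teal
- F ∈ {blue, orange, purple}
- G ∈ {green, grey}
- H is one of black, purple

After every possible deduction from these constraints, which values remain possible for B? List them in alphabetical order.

blue, grey

Among the 8 variables, orange fits only F (and all 8 values in {black, blue, green, grey, orange, pink, purple, teal} must be used), so F = orange.
The 7 still-open variables together cover exactly {black, blue, green, grey, pink, purple, teal} — 7 values for 7 variables — and pink appears only in E's list, so E = pink.
C and H between them cover only {black, purple} — a naked pair. Remove those values from A, B, D.
A must be teal (only option left). Remove teal from B, D.
No further eliminations apply; B can still be any of blue, grey.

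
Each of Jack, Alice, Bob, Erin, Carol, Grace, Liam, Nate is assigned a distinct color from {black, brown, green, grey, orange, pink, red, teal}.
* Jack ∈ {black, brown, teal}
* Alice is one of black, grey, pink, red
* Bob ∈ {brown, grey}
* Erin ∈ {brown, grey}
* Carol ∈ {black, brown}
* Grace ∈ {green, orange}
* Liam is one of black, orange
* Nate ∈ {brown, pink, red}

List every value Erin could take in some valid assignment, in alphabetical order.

The 8 variables together cover exactly {black, brown, green, grey, orange, pink, red, teal} — 8 values for 8 variables — and green appears only in Grace's list, so Grace = green.
Among the 7 still-open variables, orange fits only Liam (and all 7 values in {black, brown, grey, orange, pink, red, teal} must be used), so Liam = orange.
The 6 still-open variables together cover exactly {black, brown, grey, pink, red, teal} — 6 values for 6 variables — and teal appears only in Jack's list, so Jack = teal.
The 2 variables Bob and Erin are confined to {brown, grey}, which locks those values in; drop them from Alice, Carol, Nate.
That leaves Carol = black. Strike black from Alice.
No further eliminations apply; Erin can still be any of brown, grey.

brown, grey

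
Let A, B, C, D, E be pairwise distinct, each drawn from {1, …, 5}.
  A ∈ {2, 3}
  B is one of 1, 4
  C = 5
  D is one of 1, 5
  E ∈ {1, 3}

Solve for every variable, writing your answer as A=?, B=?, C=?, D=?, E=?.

C must be 5 (only option left). Eliminate 5 elsewhere: D.
D has just one choice, so D = 1. Remove 1 from B, E.
E's domain is down to {3}, so E = 3. Strike 3 from A.
A has just one choice, so A = 2.
B's domain is down to {4}, so B = 4.

A=2, B=4, C=5, D=1, E=3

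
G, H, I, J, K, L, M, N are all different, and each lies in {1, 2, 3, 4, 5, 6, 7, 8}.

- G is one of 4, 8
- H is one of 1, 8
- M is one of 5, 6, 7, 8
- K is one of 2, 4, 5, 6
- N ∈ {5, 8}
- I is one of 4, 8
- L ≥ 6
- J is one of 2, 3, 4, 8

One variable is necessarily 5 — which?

Among the 8 variables, 1 fits only H (and all 8 values in {1, 2, 3, 4, 5, 6, 7, 8} must be used), so H = 1.
The 7 still-open variables draw from only 7 values {2, 3, 4, 5, 6, 7, 8}, so each is used; only J can be 3, hence J = 3.
Among the 6 still-open variables, 2 fits only K (and all 6 values in {2, 4, 5, 6, 7, 8} must be used), so K = 2.
G and I share exactly the 2 values {4, 8}; by pigeonhole those values go to them, so strike 4, 8 from L, M, N.
So 5 goes to N.

N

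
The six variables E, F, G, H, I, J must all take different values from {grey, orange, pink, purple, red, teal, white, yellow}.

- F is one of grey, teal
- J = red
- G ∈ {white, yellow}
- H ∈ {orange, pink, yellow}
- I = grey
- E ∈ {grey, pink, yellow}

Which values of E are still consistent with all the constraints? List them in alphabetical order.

pink, yellow

I must be grey (only option left). Strike grey from E, F.
J's domain is down to {red}, so J = red.
F must be teal (only option left).
No further eliminations apply; E can still be any of pink, yellow.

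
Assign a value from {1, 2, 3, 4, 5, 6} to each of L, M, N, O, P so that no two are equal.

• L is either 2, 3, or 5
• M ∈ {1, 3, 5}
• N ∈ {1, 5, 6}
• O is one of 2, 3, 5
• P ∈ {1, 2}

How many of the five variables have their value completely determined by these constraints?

The 5 variables draw from only 5 values {1, 2, 3, 5, 6}, so each is used; only N can be 6, hence N = 6.
Determined: N=6. The other variables each still have more than one consistent value. That makes 1.

1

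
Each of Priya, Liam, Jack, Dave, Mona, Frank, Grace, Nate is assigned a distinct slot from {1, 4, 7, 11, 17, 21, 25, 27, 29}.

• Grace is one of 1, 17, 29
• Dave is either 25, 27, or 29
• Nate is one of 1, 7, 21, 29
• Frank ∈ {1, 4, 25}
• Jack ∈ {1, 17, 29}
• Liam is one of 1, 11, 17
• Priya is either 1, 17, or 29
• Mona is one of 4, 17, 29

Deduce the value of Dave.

Priya, Jack, Grace between them cover only {1, 17, 29} — a naked triple. Remove those values from Liam, Dave, Mona, Frank, Nate.
That leaves Liam = 11.
That leaves Mona = 4. So Frank can't be 4.
That leaves Frank = 25. Strike 25 from Dave.
So Dave = 27.

27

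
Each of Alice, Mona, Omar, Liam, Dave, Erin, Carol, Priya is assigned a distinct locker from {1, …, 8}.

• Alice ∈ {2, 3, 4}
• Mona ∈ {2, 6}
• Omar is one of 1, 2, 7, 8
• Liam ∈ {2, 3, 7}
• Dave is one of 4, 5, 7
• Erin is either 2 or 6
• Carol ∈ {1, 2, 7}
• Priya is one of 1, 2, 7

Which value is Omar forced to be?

8

Among the 8 variables, 5 fits only Dave (and all 8 values in {1, 2, 3, 4, 5, 6, 7, 8} must be used), so Dave = 5.
The 7 still-open variables draw from only 7 values {1, 2, 3, 4, 6, 7, 8}, so each is used; only Alice can be 4, hence Alice = 4.
Among the 6 still-open variables, 3 fits only Liam (and all 6 values in {1, 2, 3, 6, 7, 8} must be used), so Liam = 3.
Among the 5 still-open variables, 8 fits only Omar (and all 5 values in {1, 2, 6, 7, 8} must be used), so Omar = 8.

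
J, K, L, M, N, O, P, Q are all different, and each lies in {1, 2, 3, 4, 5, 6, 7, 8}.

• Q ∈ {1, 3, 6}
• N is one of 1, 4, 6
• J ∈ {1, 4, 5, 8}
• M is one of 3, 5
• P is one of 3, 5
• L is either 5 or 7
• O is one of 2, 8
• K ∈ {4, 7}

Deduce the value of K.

The 8 variables draw from only 8 values {1, 2, 3, 4, 5, 6, 7, 8}, so each is used; only O can be 2, hence O = 2.
The 7 still-open variables draw from only 7 values {1, 3, 4, 5, 6, 7, 8}, so each is used; only J can be 8, hence J = 8.
M and P share exactly the 2 values {3, 5}; by pigeonhole those values go to them, so strike 3, 5 from L, Q.
L has just one choice, so L = 7. So K can't be 7.
So K = 4.

4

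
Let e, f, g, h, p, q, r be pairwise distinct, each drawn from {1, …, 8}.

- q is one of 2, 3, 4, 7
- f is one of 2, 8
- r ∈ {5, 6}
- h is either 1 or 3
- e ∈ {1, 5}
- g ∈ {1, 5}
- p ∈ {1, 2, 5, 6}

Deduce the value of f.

e and g share exactly the 2 values {1, 5}; by pigeonhole those values go to them, so strike 1, 5 from h, p, r.
h's domain is down to {3}, so h = 3. Remove 3 from q.
r must be 6 (only option left). Eliminate 6 elsewhere: p.
p has just one choice, so p = 2. Eliminate 2 elsewhere: f, q.
So f = 8.

8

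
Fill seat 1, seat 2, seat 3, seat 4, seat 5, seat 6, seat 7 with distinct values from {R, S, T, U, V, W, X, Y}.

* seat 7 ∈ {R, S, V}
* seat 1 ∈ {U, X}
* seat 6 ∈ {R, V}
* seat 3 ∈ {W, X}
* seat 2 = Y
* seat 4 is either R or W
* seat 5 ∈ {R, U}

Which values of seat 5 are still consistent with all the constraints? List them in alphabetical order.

seat 2 has just one choice, so seat 2 = Y.
The 6 still-open variables draw from only 6 values {R, S, U, V, W, X}, so each is used; only seat 7 can be S, hence seat 7 = S.
The 5 still-open variables together cover exactly {R, U, V, W, X} — 5 values for 5 variables — and V appears only in seat 6's list, so seat 6 = V.
No further eliminations apply; seat 5 can still be any of R, U.

R, U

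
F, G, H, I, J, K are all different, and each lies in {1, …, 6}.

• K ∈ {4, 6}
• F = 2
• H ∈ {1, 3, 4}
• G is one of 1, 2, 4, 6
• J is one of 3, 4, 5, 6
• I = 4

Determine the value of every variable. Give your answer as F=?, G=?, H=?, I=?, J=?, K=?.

F must be 2 (only option left). Strike 2 from G.
I's domain is down to {4}, so I = 4. Eliminate 4 elsewhere: G, H, J, K.
K must be 6 (only option left). Strike 6 from G, J.
G has just one choice, so G = 1. Strike 1 from H.
H's domain is down to {3}, so H = 3. Remove 3 from J.
J has just one choice, so J = 5.

F=2, G=1, H=3, I=4, J=5, K=6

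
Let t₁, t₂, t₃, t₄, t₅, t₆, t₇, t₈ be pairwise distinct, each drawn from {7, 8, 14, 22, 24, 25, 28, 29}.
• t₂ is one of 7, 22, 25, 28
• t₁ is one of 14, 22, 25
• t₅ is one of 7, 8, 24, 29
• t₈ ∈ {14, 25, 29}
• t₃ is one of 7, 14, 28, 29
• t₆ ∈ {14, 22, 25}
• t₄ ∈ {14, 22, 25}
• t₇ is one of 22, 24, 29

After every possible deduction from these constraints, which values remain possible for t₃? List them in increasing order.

The 8 variables together cover exactly {7, 8, 14, 22, 24, 25, 28, 29} — 8 values for 8 variables — and 8 appears only in t₅'s list, so t₅ = 8.
The 7 still-open variables draw from only 7 values {7, 14, 22, 24, 25, 28, 29}, so each is used; only t₇ can be 24, hence t₇ = 24.
t₁, t₄, t₆ between them cover only {14, 22, 25} — a naked triple. Remove those values from t₂, t₃, t₈.
That leaves t₈ = 29. Eliminate 29 elsewhere: t₃.
No further eliminations apply; t₃ can still be any of 7, 28.

7, 28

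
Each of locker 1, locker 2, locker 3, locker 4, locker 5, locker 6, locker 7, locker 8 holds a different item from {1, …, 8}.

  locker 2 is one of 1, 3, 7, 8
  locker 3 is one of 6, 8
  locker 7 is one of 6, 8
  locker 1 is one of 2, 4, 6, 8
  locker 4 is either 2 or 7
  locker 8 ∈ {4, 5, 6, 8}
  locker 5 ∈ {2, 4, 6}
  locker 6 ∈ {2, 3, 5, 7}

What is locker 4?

7

The 8 variables together cover exactly {1, 2, 3, 4, 5, 6, 7, 8} — 8 values for 8 variables — and 1 appears only in locker 2's list, so locker 2 = 1.
The 7 still-open variables together cover exactly {2, 3, 4, 5, 6, 7, 8} — 7 values for 7 variables — and 3 appears only in locker 6's list, so locker 6 = 3.
The 6 still-open variables together cover exactly {2, 4, 5, 6, 7, 8} — 6 values for 6 variables — and 5 appears only in locker 8's list, so locker 8 = 5.
The 5 still-open variables together cover exactly {2, 4, 6, 7, 8} — 5 values for 5 variables — and 7 appears only in locker 4's list, so locker 4 = 7.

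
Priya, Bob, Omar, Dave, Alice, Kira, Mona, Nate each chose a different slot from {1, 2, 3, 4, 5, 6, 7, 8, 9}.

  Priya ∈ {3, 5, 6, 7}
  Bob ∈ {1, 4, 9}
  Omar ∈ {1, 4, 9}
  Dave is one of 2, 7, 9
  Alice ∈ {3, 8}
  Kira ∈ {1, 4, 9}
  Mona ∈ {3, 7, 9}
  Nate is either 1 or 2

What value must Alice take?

8

The 3 variables Bob, Omar, Kira are confined to {1, 4, 9}, which locks those values in; drop them from Dave, Mona, Nate.
Nate must be 2 (only option left). Strike 2 from Dave.
That leaves Dave = 7. Remove 7 from Priya, Mona.
That leaves Mona = 3. So Priya, Alice can't be 3.
So Alice = 8.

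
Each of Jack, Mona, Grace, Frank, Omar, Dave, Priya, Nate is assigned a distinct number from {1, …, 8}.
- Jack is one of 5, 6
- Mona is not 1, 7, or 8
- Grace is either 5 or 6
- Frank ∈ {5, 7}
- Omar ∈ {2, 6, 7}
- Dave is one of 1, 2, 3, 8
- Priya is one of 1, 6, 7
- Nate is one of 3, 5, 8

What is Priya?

1

Among the 8 variables, 4 fits only Mona (and all 8 values in {1, 2, 3, 4, 5, 6, 7, 8} must be used), so Mona = 4.
Jack and Grace between them cover only {5, 6} — a naked pair. Remove those values from Frank, Omar, Priya, Nate.
Frank's domain is down to {7}, so Frank = 7. Strike 7 from Omar, Priya.
So Priya = 1.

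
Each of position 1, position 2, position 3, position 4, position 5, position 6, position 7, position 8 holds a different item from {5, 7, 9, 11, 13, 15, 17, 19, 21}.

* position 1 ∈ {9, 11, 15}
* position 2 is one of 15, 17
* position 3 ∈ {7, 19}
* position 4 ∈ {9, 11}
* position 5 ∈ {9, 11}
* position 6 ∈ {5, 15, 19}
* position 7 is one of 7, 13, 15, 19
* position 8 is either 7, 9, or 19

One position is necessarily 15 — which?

position 1

The 8 variables draw from only 8 values {5, 7, 9, 11, 13, 15, 17, 19}, so each is used; only position 6 can be 5, hence position 6 = 5.
The 7 still-open variables draw from only 7 values {7, 9, 11, 13, 15, 17, 19}, so each is used; only position 7 can be 13, hence position 7 = 13.
The 6 still-open variables together cover exactly {7, 9, 11, 15, 17, 19} — 6 values for 6 variables — and 17 appears only in position 2's list, so position 2 = 17.
The 5 still-open variables together cover exactly {7, 9, 11, 15, 19} — 5 values for 5 variables — and 15 appears only in position 1's list, so position 1 = 15.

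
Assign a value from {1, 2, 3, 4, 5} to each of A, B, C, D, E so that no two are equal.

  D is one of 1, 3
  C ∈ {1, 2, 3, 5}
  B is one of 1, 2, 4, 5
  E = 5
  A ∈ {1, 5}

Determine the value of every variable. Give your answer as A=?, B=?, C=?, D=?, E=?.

A=1, B=4, C=2, D=3, E=5

E has just one choice, so E = 5. Strike 5 from A, B, C.
A has just one choice, so A = 1. Remove 1 from B, C, D.
That leaves D = 3. Strike 3 from C.
C must be 2 (only option left). Eliminate 2 elsewhere: B.
B must be 4 (only option left).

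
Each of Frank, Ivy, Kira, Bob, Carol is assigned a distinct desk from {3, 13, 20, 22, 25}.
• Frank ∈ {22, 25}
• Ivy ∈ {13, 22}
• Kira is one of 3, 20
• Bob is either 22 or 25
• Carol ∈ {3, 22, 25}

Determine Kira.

20

Among the 5 variables, 13 fits only Ivy (and all 5 values in {3, 13, 20, 22, 25} must be used), so Ivy = 13.
The 4 still-open variables draw from only 4 values {3, 20, 22, 25}, so each is used; only Kira can be 20, hence Kira = 20.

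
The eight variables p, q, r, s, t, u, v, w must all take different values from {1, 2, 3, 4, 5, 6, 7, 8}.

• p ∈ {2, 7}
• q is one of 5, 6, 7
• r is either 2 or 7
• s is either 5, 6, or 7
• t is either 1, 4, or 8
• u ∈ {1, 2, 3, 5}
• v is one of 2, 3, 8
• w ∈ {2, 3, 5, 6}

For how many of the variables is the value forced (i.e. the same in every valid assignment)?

The 8 variables together cover exactly {1, 2, 3, 4, 5, 6, 7, 8} — 8 values for 8 variables — and 4 appears only in t's list, so t = 4.
The 7 still-open variables draw from only 7 values {1, 2, 3, 5, 6, 7, 8}, so each is used; only u can be 1, hence u = 1.
The 6 still-open variables draw from only 6 values {2, 3, 5, 6, 7, 8}, so each is used; only v can be 8, hence v = 8.
Among the 5 still-open variables, 3 fits only w (and all 5 values in {2, 3, 5, 6, 7} must be used), so w = 3.
p and r between them cover only {2, 7} — a naked pair. Remove those values from q, s.
Determined: t=4, u=1, v=8, w=3. The other variables each still have more than one consistent value. That makes 4.

4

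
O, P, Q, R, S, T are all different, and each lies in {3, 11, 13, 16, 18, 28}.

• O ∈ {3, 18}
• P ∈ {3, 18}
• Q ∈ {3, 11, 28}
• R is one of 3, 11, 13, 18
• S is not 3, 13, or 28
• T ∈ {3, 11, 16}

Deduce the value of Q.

The 6 variables draw from only 6 values {3, 11, 13, 16, 18, 28}, so each is used; only R can be 13, hence R = 13.
Among the 5 still-open variables, 28 fits only Q (and all 5 values in {3, 11, 16, 18, 28} must be used), so Q = 28.

28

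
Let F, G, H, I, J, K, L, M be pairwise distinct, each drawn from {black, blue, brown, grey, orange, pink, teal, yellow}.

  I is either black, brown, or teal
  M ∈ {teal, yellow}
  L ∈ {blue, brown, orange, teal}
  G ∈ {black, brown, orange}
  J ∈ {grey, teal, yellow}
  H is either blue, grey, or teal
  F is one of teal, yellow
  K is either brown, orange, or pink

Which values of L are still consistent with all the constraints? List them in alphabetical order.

The 8 variables together cover exactly {black, blue, brown, grey, orange, pink, teal, yellow} — 8 values for 8 variables — and pink appears only in K's list, so K = pink.
F and M between them cover only {teal, yellow} — a naked pair. Remove those values from H, I, J, L.
That leaves J = grey. Strike grey from H.
H's domain is down to {blue}, so H = blue. Eliminate blue elsewhere: L.
No further eliminations apply; L can still be any of brown, orange.

brown, orange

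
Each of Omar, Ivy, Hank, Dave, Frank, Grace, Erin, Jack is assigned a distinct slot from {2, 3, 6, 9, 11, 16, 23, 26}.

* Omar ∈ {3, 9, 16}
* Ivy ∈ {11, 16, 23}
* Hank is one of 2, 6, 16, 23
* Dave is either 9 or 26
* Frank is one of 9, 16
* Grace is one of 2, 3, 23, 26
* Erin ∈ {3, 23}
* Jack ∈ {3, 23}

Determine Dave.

Among the 8 variables, 6 fits only Hank (and all 8 values in {2, 3, 6, 9, 11, 16, 23, 26} must be used), so Hank = 6.
The 7 still-open variables together cover exactly {2, 3, 9, 11, 16, 23, 26} — 7 values for 7 variables — and 2 appears only in Grace's list, so Grace = 2.
The 6 still-open variables together cover exactly {3, 9, 11, 16, 23, 26} — 6 values for 6 variables — and 11 appears only in Ivy's list, so Ivy = 11.
The 5 still-open variables together cover exactly {3, 9, 16, 23, 26} — 5 values for 5 variables — and 26 appears only in Dave's list, so Dave = 26.

26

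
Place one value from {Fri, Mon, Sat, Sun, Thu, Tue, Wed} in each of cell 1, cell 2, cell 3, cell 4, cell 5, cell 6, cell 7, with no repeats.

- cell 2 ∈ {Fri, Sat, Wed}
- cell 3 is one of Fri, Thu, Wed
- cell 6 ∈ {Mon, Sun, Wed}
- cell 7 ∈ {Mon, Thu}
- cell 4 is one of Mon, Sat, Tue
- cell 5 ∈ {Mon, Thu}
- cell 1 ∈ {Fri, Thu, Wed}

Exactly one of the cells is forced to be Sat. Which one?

cell 2

The 7 variables draw from only 7 values {Fri, Mon, Sat, Sun, Thu, Tue, Wed}, so each is used; only cell 6 can be Sun, hence cell 6 = Sun.
Among the 6 still-open variables, Tue fits only cell 4 (and all 6 values in {Fri, Mon, Sat, Thu, Tue, Wed} must be used), so cell 4 = Tue.
Among the 5 still-open variables, Sat fits only cell 2 (and all 5 values in {Fri, Mon, Sat, Thu, Wed} must be used), so cell 2 = Sat.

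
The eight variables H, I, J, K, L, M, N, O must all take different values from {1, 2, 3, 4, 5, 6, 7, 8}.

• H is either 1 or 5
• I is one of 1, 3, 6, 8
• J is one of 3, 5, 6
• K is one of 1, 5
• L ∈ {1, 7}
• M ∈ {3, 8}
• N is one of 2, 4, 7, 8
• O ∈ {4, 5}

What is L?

7

The 8 variables together cover exactly {1, 2, 3, 4, 5, 6, 7, 8} — 8 values for 8 variables — and 2 appears only in N's list, so N = 2.
The 7 still-open variables together cover exactly {1, 3, 4, 5, 6, 7, 8} — 7 values for 7 variables — and 4 appears only in O's list, so O = 4.
Among the 6 still-open variables, 7 fits only L (and all 6 values in {1, 3, 5, 6, 7, 8} must be used), so L = 7.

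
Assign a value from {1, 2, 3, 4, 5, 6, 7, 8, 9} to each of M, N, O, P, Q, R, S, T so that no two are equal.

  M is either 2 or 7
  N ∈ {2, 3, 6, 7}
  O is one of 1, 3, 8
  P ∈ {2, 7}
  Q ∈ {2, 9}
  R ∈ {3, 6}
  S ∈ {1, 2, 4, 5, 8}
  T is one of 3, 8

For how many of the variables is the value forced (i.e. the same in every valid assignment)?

3

M and P share exactly the 2 values {2, 7}; by pigeonhole those values go to them, so strike 2, 7 from N, Q, S.
Q has just one choice, so Q = 9.
N and R between them cover only {3, 6} — a naked pair. Remove those values from O, T.
That leaves T = 8. Strike 8 from O, S.
O's domain is down to {1}, so O = 1. Eliminate 1 elsewhere: S.
Determined: O=1, Q=9, T=8. The other variables each still have more than one consistent value. That makes 3.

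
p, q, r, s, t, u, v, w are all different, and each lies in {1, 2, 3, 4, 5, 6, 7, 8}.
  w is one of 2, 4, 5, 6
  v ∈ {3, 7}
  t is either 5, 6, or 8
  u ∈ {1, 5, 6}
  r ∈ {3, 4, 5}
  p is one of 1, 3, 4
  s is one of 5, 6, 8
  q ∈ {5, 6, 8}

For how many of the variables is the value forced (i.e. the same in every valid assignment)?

3

Among the 8 variables, 2 fits only w (and all 8 values in {1, 2, 3, 4, 5, 6, 7, 8} must be used), so w = 2.
The 7 still-open variables draw from only 7 values {1, 3, 4, 5, 6, 7, 8}, so each is used; only v can be 7, hence v = 7.
The 3 variables q, s, t are confined to {5, 6, 8}, which locks those values in; drop them from r, u.
u has just one choice, so u = 1. So p can't be 1.
Determined: u=1, v=7, w=2. The other variables each still have more than one consistent value. That makes 3.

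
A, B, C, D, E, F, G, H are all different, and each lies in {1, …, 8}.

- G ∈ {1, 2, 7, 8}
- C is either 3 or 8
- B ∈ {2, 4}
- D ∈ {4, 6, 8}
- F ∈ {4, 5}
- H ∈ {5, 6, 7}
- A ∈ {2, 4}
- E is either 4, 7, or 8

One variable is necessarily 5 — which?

F

The 8 variables draw from only 8 values {1, 2, 3, 4, 5, 6, 7, 8}, so each is used; only G can be 1, hence G = 1.
Among the 7 still-open variables, 3 fits only C (and all 7 values in {2, 3, 4, 5, 6, 7, 8} must be used), so C = 3.
A and B between them cover only {2, 4} — a naked pair. Remove those values from D, E, F.
So 5 goes to F.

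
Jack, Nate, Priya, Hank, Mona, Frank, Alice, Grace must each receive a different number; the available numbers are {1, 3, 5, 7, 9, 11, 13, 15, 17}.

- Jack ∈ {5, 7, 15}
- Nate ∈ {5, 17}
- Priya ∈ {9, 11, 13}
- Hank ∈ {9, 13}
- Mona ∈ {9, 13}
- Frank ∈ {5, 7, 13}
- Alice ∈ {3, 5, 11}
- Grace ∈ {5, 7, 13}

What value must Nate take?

17

The 8 variables together cover exactly {3, 5, 7, 9, 11, 13, 15, 17} — 8 values for 8 variables — and 3 appears only in Alice's list, so Alice = 3.
The 7 still-open variables together cover exactly {5, 7, 9, 11, 13, 15, 17} — 7 values for 7 variables — and 11 appears only in Priya's list, so Priya = 11.
The 6 still-open variables draw from only 6 values {5, 7, 9, 13, 15, 17}, so each is used; only Jack can be 15, hence Jack = 15.
The 5 still-open variables together cover exactly {5, 7, 9, 13, 17} — 5 values for 5 variables — and 17 appears only in Nate's list, so Nate = 17.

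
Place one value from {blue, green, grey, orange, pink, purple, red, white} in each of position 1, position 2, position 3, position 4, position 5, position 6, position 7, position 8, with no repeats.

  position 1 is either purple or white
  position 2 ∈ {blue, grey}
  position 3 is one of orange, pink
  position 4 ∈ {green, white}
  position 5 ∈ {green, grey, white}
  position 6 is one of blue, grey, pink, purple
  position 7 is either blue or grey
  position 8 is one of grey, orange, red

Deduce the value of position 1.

purple

Among the 8 variables, red fits only position 8 (and all 8 values in {blue, green, grey, orange, pink, purple, red, white} must be used), so position 8 = red.
Among the 7 still-open variables, orange fits only position 3 (and all 7 values in {blue, green, grey, orange, pink, purple, white} must be used), so position 3 = orange.
The 6 still-open variables together cover exactly {blue, green, grey, pink, purple, white} — 6 values for 6 variables — and pink appears only in position 6's list, so position 6 = pink.
Among the 5 still-open variables, purple fits only position 1 (and all 5 values in {blue, green, grey, purple, white} must be used), so position 1 = purple.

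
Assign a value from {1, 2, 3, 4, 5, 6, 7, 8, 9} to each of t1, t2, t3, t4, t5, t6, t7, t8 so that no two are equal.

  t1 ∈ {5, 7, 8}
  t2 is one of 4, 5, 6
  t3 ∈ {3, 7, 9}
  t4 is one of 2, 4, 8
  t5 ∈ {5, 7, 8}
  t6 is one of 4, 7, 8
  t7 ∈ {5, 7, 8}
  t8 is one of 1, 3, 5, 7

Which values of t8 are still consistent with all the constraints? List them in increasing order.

1, 3

t1, t5, t7 share exactly the 3 values {5, 7, 8}; by pigeonhole those values go to them, so strike 5, 7, 8 from t2, t3, t4, t6, t8.
t6 must be 4 (only option left). Strike 4 from t2, t4.
t2's domain is down to {6}, so t2 = 6.
t4's domain is down to {2}, so t4 = 2.
No further eliminations apply; t8 can still be any of 1, 3.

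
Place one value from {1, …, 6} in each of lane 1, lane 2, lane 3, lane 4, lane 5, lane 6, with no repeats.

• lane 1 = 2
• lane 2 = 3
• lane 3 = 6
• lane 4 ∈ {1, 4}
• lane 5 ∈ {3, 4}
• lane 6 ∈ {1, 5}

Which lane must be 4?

lane 5

lane 1's domain is down to {2}, so lane 1 = 2.
lane 2's domain is down to {3}, so lane 2 = 3. Strike 3 from lane 5.
So 4 goes to lane 5.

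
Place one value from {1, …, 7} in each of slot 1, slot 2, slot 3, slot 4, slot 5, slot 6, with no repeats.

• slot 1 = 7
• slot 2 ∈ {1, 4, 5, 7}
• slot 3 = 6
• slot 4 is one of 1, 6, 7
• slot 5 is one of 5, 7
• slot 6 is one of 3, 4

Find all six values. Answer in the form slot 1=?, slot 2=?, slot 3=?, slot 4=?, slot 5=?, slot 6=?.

slot 1 has just one choice, so slot 1 = 7. Remove 7 from slot 2, slot 4, slot 5.
slot 3's domain is down to {6}, so slot 3 = 6. Remove 6 from slot 4.
That leaves slot 4 = 1. So slot 2 can't be 1.
slot 5's domain is down to {5}, so slot 5 = 5. Eliminate 5 elsewhere: slot 2.
slot 2 must be 4 (only option left). Remove 4 from slot 6.
slot 6 must be 3 (only option left).

slot 1=7, slot 2=4, slot 3=6, slot 4=1, slot 5=5, slot 6=3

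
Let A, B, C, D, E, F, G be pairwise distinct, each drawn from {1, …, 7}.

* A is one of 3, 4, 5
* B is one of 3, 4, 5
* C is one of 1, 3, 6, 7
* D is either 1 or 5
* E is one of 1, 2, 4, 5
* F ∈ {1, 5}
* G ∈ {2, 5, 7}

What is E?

The 7 variables together cover exactly {1, 2, 3, 4, 5, 6, 7} — 7 values for 7 variables — and 6 appears only in C's list, so C = 6.
The 6 still-open variables draw from only 6 values {1, 2, 3, 4, 5, 7}, so each is used; only G can be 7, hence G = 7.
The 5 still-open variables together cover exactly {1, 2, 3, 4, 5} — 5 values for 5 variables — and 2 appears only in E's list, so E = 2.

2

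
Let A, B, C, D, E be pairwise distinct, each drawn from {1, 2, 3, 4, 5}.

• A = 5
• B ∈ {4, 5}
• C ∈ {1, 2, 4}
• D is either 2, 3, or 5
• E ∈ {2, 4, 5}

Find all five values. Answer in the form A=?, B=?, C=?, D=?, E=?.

A's domain is down to {5}, so A = 5. So B, D, E can't be 5.
B's domain is down to {4}, so B = 4. Strike 4 from C, E.
That leaves E = 2. Strike 2 from C, D.
C must be 1 (only option left).
D has just one choice, so D = 3.

A=5, B=4, C=1, D=3, E=2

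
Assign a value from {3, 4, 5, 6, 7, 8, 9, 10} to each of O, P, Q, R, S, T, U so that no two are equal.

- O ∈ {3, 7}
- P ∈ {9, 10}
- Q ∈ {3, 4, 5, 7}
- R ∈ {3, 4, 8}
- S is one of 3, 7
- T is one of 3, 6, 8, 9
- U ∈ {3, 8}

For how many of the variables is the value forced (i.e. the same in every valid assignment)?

3

O and S share exactly the 2 values {3, 7}; by pigeonhole those values go to them, so strike 3, 7 from Q, R, T, U.
U's domain is down to {8}, so U = 8. Strike 8 from R, T.
R has just one choice, so R = 4. So Q can't be 4.
Q's domain is down to {5}, so Q = 5.
Determined: Q=5, R=4, U=8. The other variables each still have more than one consistent value. That makes 3.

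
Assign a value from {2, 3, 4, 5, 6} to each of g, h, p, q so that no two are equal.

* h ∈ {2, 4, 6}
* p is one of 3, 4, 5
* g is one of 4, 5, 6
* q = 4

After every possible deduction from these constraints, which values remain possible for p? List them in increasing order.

3, 5

q has just one choice, so q = 4. Strike 4 from g, h, p.
No further eliminations apply; p can still be any of 3, 5.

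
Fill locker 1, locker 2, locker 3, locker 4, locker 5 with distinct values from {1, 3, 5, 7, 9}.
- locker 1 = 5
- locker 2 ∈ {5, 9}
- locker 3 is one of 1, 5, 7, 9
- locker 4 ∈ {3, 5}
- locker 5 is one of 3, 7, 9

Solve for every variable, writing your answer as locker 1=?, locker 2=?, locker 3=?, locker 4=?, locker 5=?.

locker 1 must be 5 (only option left). Strike 5 from locker 2, locker 3, locker 4.
locker 2 has just one choice, so locker 2 = 9. Eliminate 9 elsewhere: locker 3, locker 5.
locker 4 has just one choice, so locker 4 = 3. Remove 3 from locker 5.
locker 5 must be 7 (only option left). So locker 3 can't be 7.
That leaves locker 3 = 1.

locker 1=5, locker 2=9, locker 3=1, locker 4=3, locker 5=7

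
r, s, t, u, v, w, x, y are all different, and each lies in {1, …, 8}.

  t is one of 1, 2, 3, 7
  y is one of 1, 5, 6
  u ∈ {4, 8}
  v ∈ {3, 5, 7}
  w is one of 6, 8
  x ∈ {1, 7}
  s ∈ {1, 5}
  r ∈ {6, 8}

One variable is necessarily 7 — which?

x

Among the 8 variables, 2 fits only t (and all 8 values in {1, 2, 3, 4, 5, 6, 7, 8} must be used), so t = 2.
The 7 still-open variables together cover exactly {1, 3, 4, 5, 6, 7, 8} — 7 values for 7 variables — and 3 appears only in v's list, so v = 3.
The 6 still-open variables draw from only 6 values {1, 4, 5, 6, 7, 8}, so each is used; only u can be 4, hence u = 4.
The 5 still-open variables together cover exactly {1, 5, 6, 7, 8} — 5 values for 5 variables — and 7 appears only in x's list, so x = 7.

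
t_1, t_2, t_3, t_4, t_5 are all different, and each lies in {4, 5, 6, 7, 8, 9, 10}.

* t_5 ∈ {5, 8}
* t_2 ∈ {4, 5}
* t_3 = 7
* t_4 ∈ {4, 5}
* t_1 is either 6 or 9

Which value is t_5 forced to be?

t_3's domain is down to {7}, so t_3 = 7.
The 2 variables t_2 and t_4 are confined to {4, 5}, which locks those values in; drop them from t_5.
So t_5 = 8.

8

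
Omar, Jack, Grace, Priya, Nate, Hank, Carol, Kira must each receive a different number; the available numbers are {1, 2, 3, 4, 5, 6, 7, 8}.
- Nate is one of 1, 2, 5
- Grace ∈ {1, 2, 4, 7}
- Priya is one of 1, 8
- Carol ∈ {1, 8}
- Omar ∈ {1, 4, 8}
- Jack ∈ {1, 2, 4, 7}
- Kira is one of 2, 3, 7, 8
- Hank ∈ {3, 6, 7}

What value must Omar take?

The 8 variables together cover exactly {1, 2, 3, 4, 5, 6, 7, 8} — 8 values for 8 variables — and 5 appears only in Nate's list, so Nate = 5.
The 7 still-open variables together cover exactly {1, 2, 3, 4, 6, 7, 8} — 7 values for 7 variables — and 6 appears only in Hank's list, so Hank = 6.
The 6 still-open variables draw from only 6 values {1, 2, 3, 4, 7, 8}, so each is used; only Kira can be 3, hence Kira = 3.
Priya and Carol share exactly the 2 values {1, 8}; by pigeonhole those values go to them, so strike 1, 8 from Omar, Jack, Grace.
So Omar = 4.

4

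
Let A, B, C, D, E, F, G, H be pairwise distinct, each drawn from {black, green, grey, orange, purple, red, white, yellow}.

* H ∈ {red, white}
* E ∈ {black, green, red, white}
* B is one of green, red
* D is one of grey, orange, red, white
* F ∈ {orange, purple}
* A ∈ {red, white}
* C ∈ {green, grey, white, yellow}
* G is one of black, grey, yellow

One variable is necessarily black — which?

E

The 8 variables draw from only 8 values {black, green, grey, orange, purple, red, white, yellow}, so each is used; only F can be purple, hence F = purple.
The 7 still-open variables draw from only 7 values {black, green, grey, orange, red, white, yellow}, so each is used; only D can be orange, hence D = orange.
A and H between them cover only {red, white} — a naked pair. Remove those values from B, C, E.
B's domain is down to {green}, so B = green. Remove green from C, E.
So black goes to E.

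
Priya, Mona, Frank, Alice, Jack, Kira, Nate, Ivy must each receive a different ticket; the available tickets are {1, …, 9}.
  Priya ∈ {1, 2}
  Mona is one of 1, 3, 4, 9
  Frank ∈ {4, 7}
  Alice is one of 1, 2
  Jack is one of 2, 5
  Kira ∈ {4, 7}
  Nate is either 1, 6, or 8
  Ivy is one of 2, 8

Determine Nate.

Priya and Alice share exactly the 2 values {1, 2}; by pigeonhole those values go to them, so strike 1, 2 from Mona, Jack, Nate, Ivy.
That leaves Jack = 5.
Ivy must be 8 (only option left). So Nate can't be 8.
So Nate = 6.

6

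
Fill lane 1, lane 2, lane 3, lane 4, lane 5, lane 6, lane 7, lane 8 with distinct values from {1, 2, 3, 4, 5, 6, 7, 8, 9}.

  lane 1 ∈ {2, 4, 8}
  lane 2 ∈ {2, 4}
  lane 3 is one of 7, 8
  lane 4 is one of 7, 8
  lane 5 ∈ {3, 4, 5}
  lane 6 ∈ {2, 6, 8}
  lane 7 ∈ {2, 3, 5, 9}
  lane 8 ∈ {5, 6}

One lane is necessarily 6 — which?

Among the 8 variables, 9 fits only lane 7 (and all 8 values in {2, 3, 4, 5, 6, 7, 8, 9} must be used), so lane 7 = 9.
The 7 still-open variables draw from only 7 values {2, 3, 4, 5, 6, 7, 8}, so each is used; only lane 5 can be 3, hence lane 5 = 3.
The 6 still-open variables draw from only 6 values {2, 4, 5, 6, 7, 8}, so each is used; only lane 8 can be 5, hence lane 8 = 5.
The 5 still-open variables draw from only 5 values {2, 4, 6, 7, 8}, so each is used; only lane 6 can be 6, hence lane 6 = 6.

lane 6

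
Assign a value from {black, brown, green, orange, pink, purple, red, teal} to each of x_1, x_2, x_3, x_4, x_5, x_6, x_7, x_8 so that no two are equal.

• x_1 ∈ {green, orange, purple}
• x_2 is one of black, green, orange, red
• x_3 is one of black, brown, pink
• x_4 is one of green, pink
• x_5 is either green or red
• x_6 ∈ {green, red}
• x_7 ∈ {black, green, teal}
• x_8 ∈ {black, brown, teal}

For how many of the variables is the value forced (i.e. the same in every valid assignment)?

The 8 variables together cover exactly {black, brown, green, orange, pink, purple, red, teal} — 8 values for 8 variables — and purple appears only in x_1's list, so x_1 = purple.
Among the 7 still-open variables, orange fits only x_2 (and all 7 values in {black, brown, green, orange, pink, red, teal} must be used), so x_2 = orange.
x_5 and x_6 share exactly the 2 values {green, red}; by pigeonhole those values go to them, so strike green, red from x_4, x_7.
That leaves x_4 = pink. Strike pink from x_3.
Determined: x_1=purple, x_2=orange, x_4=pink. The other variables each still have more than one consistent value. That makes 3.

3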